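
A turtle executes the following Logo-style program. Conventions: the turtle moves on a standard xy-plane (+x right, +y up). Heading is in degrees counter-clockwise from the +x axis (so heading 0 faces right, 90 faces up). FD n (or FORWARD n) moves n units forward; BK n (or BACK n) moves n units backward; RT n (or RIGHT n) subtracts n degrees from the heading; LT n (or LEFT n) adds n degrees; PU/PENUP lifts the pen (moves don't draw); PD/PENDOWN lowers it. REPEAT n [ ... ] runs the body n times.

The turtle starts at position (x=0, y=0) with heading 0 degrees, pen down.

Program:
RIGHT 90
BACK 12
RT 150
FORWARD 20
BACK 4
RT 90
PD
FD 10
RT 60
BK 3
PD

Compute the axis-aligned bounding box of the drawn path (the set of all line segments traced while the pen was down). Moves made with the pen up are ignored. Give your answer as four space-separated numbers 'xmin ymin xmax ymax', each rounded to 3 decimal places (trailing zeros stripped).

Executing turtle program step by step:
Start: pos=(0,0), heading=0, pen down
RT 90: heading 0 -> 270
BK 12: (0,0) -> (0,12) [heading=270, draw]
RT 150: heading 270 -> 120
FD 20: (0,12) -> (-10,29.321) [heading=120, draw]
BK 4: (-10,29.321) -> (-8,25.856) [heading=120, draw]
RT 90: heading 120 -> 30
PD: pen down
FD 10: (-8,25.856) -> (0.66,30.856) [heading=30, draw]
RT 60: heading 30 -> 330
BK 3: (0.66,30.856) -> (-1.938,32.356) [heading=330, draw]
PD: pen down
Final: pos=(-1.938,32.356), heading=330, 5 segment(s) drawn

Segment endpoints: x in {-10, -8, -1.938, 0, 0, 0.66}, y in {0, 12, 25.856, 29.321, 30.856, 32.356}
xmin=-10, ymin=0, xmax=0.66, ymax=32.356

Answer: -10 0 0.66 32.356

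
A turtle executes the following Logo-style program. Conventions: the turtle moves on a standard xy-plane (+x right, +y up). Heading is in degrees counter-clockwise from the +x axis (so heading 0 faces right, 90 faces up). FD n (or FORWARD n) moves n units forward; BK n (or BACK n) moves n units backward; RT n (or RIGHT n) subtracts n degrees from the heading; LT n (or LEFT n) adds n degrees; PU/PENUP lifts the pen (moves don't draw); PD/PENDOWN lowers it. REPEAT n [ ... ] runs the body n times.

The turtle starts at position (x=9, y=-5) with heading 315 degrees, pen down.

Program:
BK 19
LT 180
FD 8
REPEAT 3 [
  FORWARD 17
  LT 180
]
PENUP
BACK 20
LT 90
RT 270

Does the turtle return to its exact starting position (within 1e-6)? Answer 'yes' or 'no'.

Executing turtle program step by step:
Start: pos=(9,-5), heading=315, pen down
BK 19: (9,-5) -> (-4.435,8.435) [heading=315, draw]
LT 180: heading 315 -> 135
FD 8: (-4.435,8.435) -> (-10.092,14.092) [heading=135, draw]
REPEAT 3 [
  -- iteration 1/3 --
  FD 17: (-10.092,14.092) -> (-22.113,26.113) [heading=135, draw]
  LT 180: heading 135 -> 315
  -- iteration 2/3 --
  FD 17: (-22.113,26.113) -> (-10.092,14.092) [heading=315, draw]
  LT 180: heading 315 -> 135
  -- iteration 3/3 --
  FD 17: (-10.092,14.092) -> (-22.113,26.113) [heading=135, draw]
  LT 180: heading 135 -> 315
]
PU: pen up
BK 20: (-22.113,26.113) -> (-36.255,40.255) [heading=315, move]
LT 90: heading 315 -> 45
RT 270: heading 45 -> 135
Final: pos=(-36.255,40.255), heading=135, 5 segment(s) drawn

Start position: (9, -5)
Final position: (-36.255, 40.255)
Distance = 64; >= 1e-6 -> NOT closed

Answer: no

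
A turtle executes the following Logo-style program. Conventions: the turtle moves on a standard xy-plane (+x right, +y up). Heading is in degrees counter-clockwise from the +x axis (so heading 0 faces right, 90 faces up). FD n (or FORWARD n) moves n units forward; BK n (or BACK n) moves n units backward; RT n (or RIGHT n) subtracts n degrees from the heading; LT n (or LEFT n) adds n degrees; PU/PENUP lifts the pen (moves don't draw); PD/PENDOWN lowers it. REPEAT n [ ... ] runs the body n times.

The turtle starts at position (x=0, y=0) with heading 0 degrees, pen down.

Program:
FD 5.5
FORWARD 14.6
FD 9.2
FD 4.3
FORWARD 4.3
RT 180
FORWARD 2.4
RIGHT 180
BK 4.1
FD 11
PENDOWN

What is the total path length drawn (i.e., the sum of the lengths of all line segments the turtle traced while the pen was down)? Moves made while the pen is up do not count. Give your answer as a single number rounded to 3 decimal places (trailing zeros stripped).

Answer: 55.4

Derivation:
Executing turtle program step by step:
Start: pos=(0,0), heading=0, pen down
FD 5.5: (0,0) -> (5.5,0) [heading=0, draw]
FD 14.6: (5.5,0) -> (20.1,0) [heading=0, draw]
FD 9.2: (20.1,0) -> (29.3,0) [heading=0, draw]
FD 4.3: (29.3,0) -> (33.6,0) [heading=0, draw]
FD 4.3: (33.6,0) -> (37.9,0) [heading=0, draw]
RT 180: heading 0 -> 180
FD 2.4: (37.9,0) -> (35.5,0) [heading=180, draw]
RT 180: heading 180 -> 0
BK 4.1: (35.5,0) -> (31.4,0) [heading=0, draw]
FD 11: (31.4,0) -> (42.4,0) [heading=0, draw]
PD: pen down
Final: pos=(42.4,0), heading=0, 8 segment(s) drawn

Segment lengths:
  seg 1: (0,0) -> (5.5,0), length = 5.5
  seg 2: (5.5,0) -> (20.1,0), length = 14.6
  seg 3: (20.1,0) -> (29.3,0), length = 9.2
  seg 4: (29.3,0) -> (33.6,0), length = 4.3
  seg 5: (33.6,0) -> (37.9,0), length = 4.3
  seg 6: (37.9,0) -> (35.5,0), length = 2.4
  seg 7: (35.5,0) -> (31.4,0), length = 4.1
  seg 8: (31.4,0) -> (42.4,0), length = 11
Total = 55.4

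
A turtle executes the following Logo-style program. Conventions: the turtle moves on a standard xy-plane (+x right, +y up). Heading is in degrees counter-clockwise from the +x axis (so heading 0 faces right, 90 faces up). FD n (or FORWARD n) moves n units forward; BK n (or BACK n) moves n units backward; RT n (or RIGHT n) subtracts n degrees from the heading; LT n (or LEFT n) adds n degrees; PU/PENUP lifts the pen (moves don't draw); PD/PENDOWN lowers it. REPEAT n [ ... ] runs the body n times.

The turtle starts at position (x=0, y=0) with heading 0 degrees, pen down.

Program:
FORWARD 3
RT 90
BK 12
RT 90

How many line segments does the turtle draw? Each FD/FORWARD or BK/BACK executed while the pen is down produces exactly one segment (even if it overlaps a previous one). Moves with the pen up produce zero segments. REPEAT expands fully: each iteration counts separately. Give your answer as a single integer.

Executing turtle program step by step:
Start: pos=(0,0), heading=0, pen down
FD 3: (0,0) -> (3,0) [heading=0, draw]
RT 90: heading 0 -> 270
BK 12: (3,0) -> (3,12) [heading=270, draw]
RT 90: heading 270 -> 180
Final: pos=(3,12), heading=180, 2 segment(s) drawn
Segments drawn: 2

Answer: 2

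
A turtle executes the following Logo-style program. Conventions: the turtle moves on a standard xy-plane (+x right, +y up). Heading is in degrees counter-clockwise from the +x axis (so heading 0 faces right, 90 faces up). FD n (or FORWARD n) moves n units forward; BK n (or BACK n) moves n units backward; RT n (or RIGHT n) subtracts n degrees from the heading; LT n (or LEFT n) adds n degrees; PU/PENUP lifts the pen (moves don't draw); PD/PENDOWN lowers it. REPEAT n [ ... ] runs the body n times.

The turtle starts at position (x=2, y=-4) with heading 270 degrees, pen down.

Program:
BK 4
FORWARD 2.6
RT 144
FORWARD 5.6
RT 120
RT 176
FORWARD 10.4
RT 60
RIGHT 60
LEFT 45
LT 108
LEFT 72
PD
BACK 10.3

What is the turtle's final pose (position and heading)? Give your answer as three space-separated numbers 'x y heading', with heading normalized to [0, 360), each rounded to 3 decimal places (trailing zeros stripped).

Answer: -15.887 9.46 295

Derivation:
Executing turtle program step by step:
Start: pos=(2,-4), heading=270, pen down
BK 4: (2,-4) -> (2,0) [heading=270, draw]
FD 2.6: (2,0) -> (2,-2.6) [heading=270, draw]
RT 144: heading 270 -> 126
FD 5.6: (2,-2.6) -> (-1.292,1.93) [heading=126, draw]
RT 120: heading 126 -> 6
RT 176: heading 6 -> 190
FD 10.4: (-1.292,1.93) -> (-11.534,0.125) [heading=190, draw]
RT 60: heading 190 -> 130
RT 60: heading 130 -> 70
LT 45: heading 70 -> 115
LT 108: heading 115 -> 223
LT 72: heading 223 -> 295
PD: pen down
BK 10.3: (-11.534,0.125) -> (-15.887,9.46) [heading=295, draw]
Final: pos=(-15.887,9.46), heading=295, 5 segment(s) drawn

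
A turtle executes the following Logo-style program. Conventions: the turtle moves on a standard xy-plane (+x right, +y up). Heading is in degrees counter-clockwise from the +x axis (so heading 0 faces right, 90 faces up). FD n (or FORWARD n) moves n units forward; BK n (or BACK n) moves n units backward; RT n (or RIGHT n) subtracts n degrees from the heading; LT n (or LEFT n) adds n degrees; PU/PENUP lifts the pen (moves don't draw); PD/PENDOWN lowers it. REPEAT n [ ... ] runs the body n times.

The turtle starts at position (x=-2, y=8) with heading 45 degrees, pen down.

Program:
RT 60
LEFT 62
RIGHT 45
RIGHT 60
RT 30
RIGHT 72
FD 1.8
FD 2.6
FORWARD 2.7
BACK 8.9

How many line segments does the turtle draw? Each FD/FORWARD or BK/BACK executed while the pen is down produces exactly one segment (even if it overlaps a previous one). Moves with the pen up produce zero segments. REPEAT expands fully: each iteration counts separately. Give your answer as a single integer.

Answer: 4

Derivation:
Executing turtle program step by step:
Start: pos=(-2,8), heading=45, pen down
RT 60: heading 45 -> 345
LT 62: heading 345 -> 47
RT 45: heading 47 -> 2
RT 60: heading 2 -> 302
RT 30: heading 302 -> 272
RT 72: heading 272 -> 200
FD 1.8: (-2,8) -> (-3.691,7.384) [heading=200, draw]
FD 2.6: (-3.691,7.384) -> (-6.135,6.495) [heading=200, draw]
FD 2.7: (-6.135,6.495) -> (-8.672,5.572) [heading=200, draw]
BK 8.9: (-8.672,5.572) -> (-0.309,8.616) [heading=200, draw]
Final: pos=(-0.309,8.616), heading=200, 4 segment(s) drawn
Segments drawn: 4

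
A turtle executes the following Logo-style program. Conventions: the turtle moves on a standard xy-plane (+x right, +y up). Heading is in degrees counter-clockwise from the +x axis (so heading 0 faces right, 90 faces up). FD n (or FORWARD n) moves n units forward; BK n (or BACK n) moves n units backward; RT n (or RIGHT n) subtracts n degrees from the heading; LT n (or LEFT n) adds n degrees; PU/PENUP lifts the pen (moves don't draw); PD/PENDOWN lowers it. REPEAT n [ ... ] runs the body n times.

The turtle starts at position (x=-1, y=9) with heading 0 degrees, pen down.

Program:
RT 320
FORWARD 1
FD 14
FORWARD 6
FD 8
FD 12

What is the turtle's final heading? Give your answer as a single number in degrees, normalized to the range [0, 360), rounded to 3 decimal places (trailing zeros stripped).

Executing turtle program step by step:
Start: pos=(-1,9), heading=0, pen down
RT 320: heading 0 -> 40
FD 1: (-1,9) -> (-0.234,9.643) [heading=40, draw]
FD 14: (-0.234,9.643) -> (10.491,18.642) [heading=40, draw]
FD 6: (10.491,18.642) -> (15.087,22.499) [heading=40, draw]
FD 8: (15.087,22.499) -> (21.215,27.641) [heading=40, draw]
FD 12: (21.215,27.641) -> (30.408,35.354) [heading=40, draw]
Final: pos=(30.408,35.354), heading=40, 5 segment(s) drawn

Answer: 40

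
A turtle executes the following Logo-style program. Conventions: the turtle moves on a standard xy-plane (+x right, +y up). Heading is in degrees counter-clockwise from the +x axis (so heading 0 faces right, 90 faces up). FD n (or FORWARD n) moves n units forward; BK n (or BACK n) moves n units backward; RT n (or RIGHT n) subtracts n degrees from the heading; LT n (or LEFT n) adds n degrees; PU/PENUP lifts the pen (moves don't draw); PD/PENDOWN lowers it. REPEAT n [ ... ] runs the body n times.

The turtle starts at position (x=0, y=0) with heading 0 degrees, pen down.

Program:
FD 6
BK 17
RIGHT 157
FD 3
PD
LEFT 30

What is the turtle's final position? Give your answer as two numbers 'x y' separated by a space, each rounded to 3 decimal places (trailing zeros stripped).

Executing turtle program step by step:
Start: pos=(0,0), heading=0, pen down
FD 6: (0,0) -> (6,0) [heading=0, draw]
BK 17: (6,0) -> (-11,0) [heading=0, draw]
RT 157: heading 0 -> 203
FD 3: (-11,0) -> (-13.762,-1.172) [heading=203, draw]
PD: pen down
LT 30: heading 203 -> 233
Final: pos=(-13.762,-1.172), heading=233, 3 segment(s) drawn

Answer: -13.762 -1.172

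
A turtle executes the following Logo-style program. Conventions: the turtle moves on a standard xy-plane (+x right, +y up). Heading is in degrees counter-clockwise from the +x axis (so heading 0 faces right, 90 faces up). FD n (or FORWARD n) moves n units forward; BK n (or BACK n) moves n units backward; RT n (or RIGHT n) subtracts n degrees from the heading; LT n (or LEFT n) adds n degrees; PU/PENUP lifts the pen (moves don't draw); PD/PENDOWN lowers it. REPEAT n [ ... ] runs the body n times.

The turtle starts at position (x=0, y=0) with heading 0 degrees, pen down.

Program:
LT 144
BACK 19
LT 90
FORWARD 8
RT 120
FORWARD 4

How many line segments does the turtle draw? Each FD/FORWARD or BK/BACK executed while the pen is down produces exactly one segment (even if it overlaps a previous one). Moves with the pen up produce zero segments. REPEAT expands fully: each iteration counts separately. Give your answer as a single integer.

Executing turtle program step by step:
Start: pos=(0,0), heading=0, pen down
LT 144: heading 0 -> 144
BK 19: (0,0) -> (15.371,-11.168) [heading=144, draw]
LT 90: heading 144 -> 234
FD 8: (15.371,-11.168) -> (10.669,-17.64) [heading=234, draw]
RT 120: heading 234 -> 114
FD 4: (10.669,-17.64) -> (9.042,-13.986) [heading=114, draw]
Final: pos=(9.042,-13.986), heading=114, 3 segment(s) drawn
Segments drawn: 3

Answer: 3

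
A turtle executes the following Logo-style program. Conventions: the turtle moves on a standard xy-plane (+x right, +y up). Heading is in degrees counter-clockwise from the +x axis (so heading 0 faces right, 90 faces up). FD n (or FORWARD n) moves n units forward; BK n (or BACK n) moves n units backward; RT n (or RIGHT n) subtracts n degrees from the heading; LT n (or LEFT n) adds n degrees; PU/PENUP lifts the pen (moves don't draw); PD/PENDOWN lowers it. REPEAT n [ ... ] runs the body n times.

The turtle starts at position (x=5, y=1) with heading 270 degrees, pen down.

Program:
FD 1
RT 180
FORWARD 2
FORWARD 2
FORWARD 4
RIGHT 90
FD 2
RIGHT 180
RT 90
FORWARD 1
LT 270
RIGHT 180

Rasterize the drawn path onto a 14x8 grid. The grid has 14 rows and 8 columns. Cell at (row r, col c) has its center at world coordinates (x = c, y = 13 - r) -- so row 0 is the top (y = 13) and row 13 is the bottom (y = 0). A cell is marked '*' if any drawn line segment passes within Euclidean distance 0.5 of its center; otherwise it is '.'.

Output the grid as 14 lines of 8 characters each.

Segment 0: (5,1) -> (5,0)
Segment 1: (5,0) -> (5,2)
Segment 2: (5,2) -> (5,4)
Segment 3: (5,4) -> (5,8)
Segment 4: (5,8) -> (7,8)
Segment 5: (7,8) -> (7,9)

Answer: ........
........
........
........
.......*
.....***
.....*..
.....*..
.....*..
.....*..
.....*..
.....*..
.....*..
.....*..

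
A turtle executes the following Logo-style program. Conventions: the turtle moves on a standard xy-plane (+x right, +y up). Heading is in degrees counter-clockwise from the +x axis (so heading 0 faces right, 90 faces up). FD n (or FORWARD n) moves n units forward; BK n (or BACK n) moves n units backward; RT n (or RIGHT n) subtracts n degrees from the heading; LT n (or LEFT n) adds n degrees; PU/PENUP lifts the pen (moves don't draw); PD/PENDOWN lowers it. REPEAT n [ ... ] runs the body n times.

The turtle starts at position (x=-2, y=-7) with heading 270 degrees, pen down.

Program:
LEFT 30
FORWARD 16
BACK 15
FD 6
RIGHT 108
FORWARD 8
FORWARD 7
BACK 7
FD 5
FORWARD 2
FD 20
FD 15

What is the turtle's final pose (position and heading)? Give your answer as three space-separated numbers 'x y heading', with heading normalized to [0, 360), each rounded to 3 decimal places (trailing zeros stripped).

Answer: -47.407 -23.458 192

Derivation:
Executing turtle program step by step:
Start: pos=(-2,-7), heading=270, pen down
LT 30: heading 270 -> 300
FD 16: (-2,-7) -> (6,-20.856) [heading=300, draw]
BK 15: (6,-20.856) -> (-1.5,-7.866) [heading=300, draw]
FD 6: (-1.5,-7.866) -> (1.5,-13.062) [heading=300, draw]
RT 108: heading 300 -> 192
FD 8: (1.5,-13.062) -> (-6.325,-14.725) [heading=192, draw]
FD 7: (-6.325,-14.725) -> (-13.172,-16.181) [heading=192, draw]
BK 7: (-13.172,-16.181) -> (-6.325,-14.725) [heading=192, draw]
FD 5: (-6.325,-14.725) -> (-11.216,-15.765) [heading=192, draw]
FD 2: (-11.216,-15.765) -> (-13.172,-16.181) [heading=192, draw]
FD 20: (-13.172,-16.181) -> (-32.735,-20.339) [heading=192, draw]
FD 15: (-32.735,-20.339) -> (-47.407,-23.458) [heading=192, draw]
Final: pos=(-47.407,-23.458), heading=192, 10 segment(s) drawn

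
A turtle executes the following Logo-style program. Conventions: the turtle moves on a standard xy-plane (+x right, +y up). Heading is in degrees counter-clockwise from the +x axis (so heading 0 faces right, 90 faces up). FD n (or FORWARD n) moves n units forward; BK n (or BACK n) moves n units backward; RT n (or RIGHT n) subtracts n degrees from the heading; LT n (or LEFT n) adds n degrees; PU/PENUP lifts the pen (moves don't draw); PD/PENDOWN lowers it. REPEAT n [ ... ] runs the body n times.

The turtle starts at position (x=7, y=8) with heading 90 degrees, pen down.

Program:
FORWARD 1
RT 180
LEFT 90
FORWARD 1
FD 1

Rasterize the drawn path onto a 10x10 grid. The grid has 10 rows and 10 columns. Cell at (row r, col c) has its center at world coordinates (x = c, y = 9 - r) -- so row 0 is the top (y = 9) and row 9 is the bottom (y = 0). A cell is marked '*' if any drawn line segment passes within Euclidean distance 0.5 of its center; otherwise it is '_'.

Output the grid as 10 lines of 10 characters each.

Segment 0: (7,8) -> (7,9)
Segment 1: (7,9) -> (8,9)
Segment 2: (8,9) -> (9,9)

Answer: _______***
_______*__
__________
__________
__________
__________
__________
__________
__________
__________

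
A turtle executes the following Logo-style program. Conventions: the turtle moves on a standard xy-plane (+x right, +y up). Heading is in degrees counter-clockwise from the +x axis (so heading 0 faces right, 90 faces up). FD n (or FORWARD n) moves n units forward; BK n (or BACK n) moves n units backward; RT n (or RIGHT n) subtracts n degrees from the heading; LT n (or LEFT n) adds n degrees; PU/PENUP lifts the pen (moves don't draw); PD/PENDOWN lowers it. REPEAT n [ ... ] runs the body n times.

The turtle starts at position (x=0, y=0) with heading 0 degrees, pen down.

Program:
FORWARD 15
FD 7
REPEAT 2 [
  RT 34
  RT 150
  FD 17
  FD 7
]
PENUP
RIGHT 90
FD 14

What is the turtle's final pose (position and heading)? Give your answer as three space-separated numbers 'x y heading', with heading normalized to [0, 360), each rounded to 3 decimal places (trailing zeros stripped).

Answer: 19.876 -15.53 262

Derivation:
Executing turtle program step by step:
Start: pos=(0,0), heading=0, pen down
FD 15: (0,0) -> (15,0) [heading=0, draw]
FD 7: (15,0) -> (22,0) [heading=0, draw]
REPEAT 2 [
  -- iteration 1/2 --
  RT 34: heading 0 -> 326
  RT 150: heading 326 -> 176
  FD 17: (22,0) -> (5.041,1.186) [heading=176, draw]
  FD 7: (5.041,1.186) -> (-1.942,1.674) [heading=176, draw]
  -- iteration 2/2 --
  RT 34: heading 176 -> 142
  RT 150: heading 142 -> 352
  FD 17: (-1.942,1.674) -> (14.893,-0.692) [heading=352, draw]
  FD 7: (14.893,-0.692) -> (21.825,-1.666) [heading=352, draw]
]
PU: pen up
RT 90: heading 352 -> 262
FD 14: (21.825,-1.666) -> (19.876,-15.53) [heading=262, move]
Final: pos=(19.876,-15.53), heading=262, 6 segment(s) drawn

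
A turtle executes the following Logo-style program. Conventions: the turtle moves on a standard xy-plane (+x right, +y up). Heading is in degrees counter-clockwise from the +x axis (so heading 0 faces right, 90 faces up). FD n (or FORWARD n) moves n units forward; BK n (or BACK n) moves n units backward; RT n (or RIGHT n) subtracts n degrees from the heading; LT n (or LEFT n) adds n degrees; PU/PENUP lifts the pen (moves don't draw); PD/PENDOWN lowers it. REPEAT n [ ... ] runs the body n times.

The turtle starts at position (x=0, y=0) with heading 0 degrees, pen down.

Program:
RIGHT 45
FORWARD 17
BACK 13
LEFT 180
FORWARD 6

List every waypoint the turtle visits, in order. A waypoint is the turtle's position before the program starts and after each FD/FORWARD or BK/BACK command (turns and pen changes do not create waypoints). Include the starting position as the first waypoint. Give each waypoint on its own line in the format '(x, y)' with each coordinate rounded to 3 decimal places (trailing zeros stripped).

Answer: (0, 0)
(12.021, -12.021)
(2.828, -2.828)
(-1.414, 1.414)

Derivation:
Executing turtle program step by step:
Start: pos=(0,0), heading=0, pen down
RT 45: heading 0 -> 315
FD 17: (0,0) -> (12.021,-12.021) [heading=315, draw]
BK 13: (12.021,-12.021) -> (2.828,-2.828) [heading=315, draw]
LT 180: heading 315 -> 135
FD 6: (2.828,-2.828) -> (-1.414,1.414) [heading=135, draw]
Final: pos=(-1.414,1.414), heading=135, 3 segment(s) drawn
Waypoints (4 total):
(0, 0)
(12.021, -12.021)
(2.828, -2.828)
(-1.414, 1.414)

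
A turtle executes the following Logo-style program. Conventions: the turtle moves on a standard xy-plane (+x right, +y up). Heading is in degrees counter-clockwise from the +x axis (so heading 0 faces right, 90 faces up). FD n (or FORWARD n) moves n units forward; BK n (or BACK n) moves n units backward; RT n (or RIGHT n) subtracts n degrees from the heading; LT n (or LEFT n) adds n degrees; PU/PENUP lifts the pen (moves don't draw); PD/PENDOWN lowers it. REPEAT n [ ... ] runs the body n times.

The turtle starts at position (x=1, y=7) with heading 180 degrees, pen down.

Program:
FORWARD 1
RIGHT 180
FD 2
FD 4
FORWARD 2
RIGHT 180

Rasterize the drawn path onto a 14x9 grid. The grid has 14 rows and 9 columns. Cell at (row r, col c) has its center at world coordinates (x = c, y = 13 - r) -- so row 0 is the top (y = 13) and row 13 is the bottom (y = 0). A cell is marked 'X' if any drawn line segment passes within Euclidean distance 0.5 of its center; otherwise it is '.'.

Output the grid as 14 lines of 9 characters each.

Segment 0: (1,7) -> (0,7)
Segment 1: (0,7) -> (2,7)
Segment 2: (2,7) -> (6,7)
Segment 3: (6,7) -> (8,7)

Answer: .........
.........
.........
.........
.........
.........
XXXXXXXXX
.........
.........
.........
.........
.........
.........
.........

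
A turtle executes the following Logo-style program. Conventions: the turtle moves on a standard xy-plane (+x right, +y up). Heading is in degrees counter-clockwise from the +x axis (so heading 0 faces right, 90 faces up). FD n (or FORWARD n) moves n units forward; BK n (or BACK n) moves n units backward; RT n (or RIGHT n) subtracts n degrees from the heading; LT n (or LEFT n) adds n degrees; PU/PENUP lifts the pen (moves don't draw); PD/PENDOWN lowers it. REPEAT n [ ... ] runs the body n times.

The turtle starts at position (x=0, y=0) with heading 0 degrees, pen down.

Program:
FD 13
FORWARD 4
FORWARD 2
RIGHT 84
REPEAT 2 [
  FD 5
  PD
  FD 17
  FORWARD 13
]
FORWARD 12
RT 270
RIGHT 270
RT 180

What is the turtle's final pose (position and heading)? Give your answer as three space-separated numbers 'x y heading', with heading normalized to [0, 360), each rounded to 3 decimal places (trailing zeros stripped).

Answer: 27.571 -81.551 276

Derivation:
Executing turtle program step by step:
Start: pos=(0,0), heading=0, pen down
FD 13: (0,0) -> (13,0) [heading=0, draw]
FD 4: (13,0) -> (17,0) [heading=0, draw]
FD 2: (17,0) -> (19,0) [heading=0, draw]
RT 84: heading 0 -> 276
REPEAT 2 [
  -- iteration 1/2 --
  FD 5: (19,0) -> (19.523,-4.973) [heading=276, draw]
  PD: pen down
  FD 17: (19.523,-4.973) -> (21.3,-21.879) [heading=276, draw]
  FD 13: (21.3,-21.879) -> (22.658,-34.808) [heading=276, draw]
  -- iteration 2/2 --
  FD 5: (22.658,-34.808) -> (23.181,-39.781) [heading=276, draw]
  PD: pen down
  FD 17: (23.181,-39.781) -> (24.958,-56.688) [heading=276, draw]
  FD 13: (24.958,-56.688) -> (26.317,-69.617) [heading=276, draw]
]
FD 12: (26.317,-69.617) -> (27.571,-81.551) [heading=276, draw]
RT 270: heading 276 -> 6
RT 270: heading 6 -> 96
RT 180: heading 96 -> 276
Final: pos=(27.571,-81.551), heading=276, 10 segment(s) drawn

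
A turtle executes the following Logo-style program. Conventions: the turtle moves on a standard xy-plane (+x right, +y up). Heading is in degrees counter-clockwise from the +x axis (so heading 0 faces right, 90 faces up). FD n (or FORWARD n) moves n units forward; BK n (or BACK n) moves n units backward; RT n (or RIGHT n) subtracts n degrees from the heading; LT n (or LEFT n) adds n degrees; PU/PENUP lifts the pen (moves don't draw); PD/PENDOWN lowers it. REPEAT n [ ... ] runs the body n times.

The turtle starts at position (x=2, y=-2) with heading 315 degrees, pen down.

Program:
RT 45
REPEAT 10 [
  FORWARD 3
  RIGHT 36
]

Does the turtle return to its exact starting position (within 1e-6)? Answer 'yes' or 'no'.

Executing turtle program step by step:
Start: pos=(2,-2), heading=315, pen down
RT 45: heading 315 -> 270
REPEAT 10 [
  -- iteration 1/10 --
  FD 3: (2,-2) -> (2,-5) [heading=270, draw]
  RT 36: heading 270 -> 234
  -- iteration 2/10 --
  FD 3: (2,-5) -> (0.237,-7.427) [heading=234, draw]
  RT 36: heading 234 -> 198
  -- iteration 3/10 --
  FD 3: (0.237,-7.427) -> (-2.617,-8.354) [heading=198, draw]
  RT 36: heading 198 -> 162
  -- iteration 4/10 --
  FD 3: (-2.617,-8.354) -> (-5.47,-7.427) [heading=162, draw]
  RT 36: heading 162 -> 126
  -- iteration 5/10 --
  FD 3: (-5.47,-7.427) -> (-7.233,-5) [heading=126, draw]
  RT 36: heading 126 -> 90
  -- iteration 6/10 --
  FD 3: (-7.233,-5) -> (-7.233,-2) [heading=90, draw]
  RT 36: heading 90 -> 54
  -- iteration 7/10 --
  FD 3: (-7.233,-2) -> (-5.47,0.427) [heading=54, draw]
  RT 36: heading 54 -> 18
  -- iteration 8/10 --
  FD 3: (-5.47,0.427) -> (-2.617,1.354) [heading=18, draw]
  RT 36: heading 18 -> 342
  -- iteration 9/10 --
  FD 3: (-2.617,1.354) -> (0.237,0.427) [heading=342, draw]
  RT 36: heading 342 -> 306
  -- iteration 10/10 --
  FD 3: (0.237,0.427) -> (2,-2) [heading=306, draw]
  RT 36: heading 306 -> 270
]
Final: pos=(2,-2), heading=270, 10 segment(s) drawn

Start position: (2, -2)
Final position: (2, -2)
Distance = 0; < 1e-6 -> CLOSED

Answer: yes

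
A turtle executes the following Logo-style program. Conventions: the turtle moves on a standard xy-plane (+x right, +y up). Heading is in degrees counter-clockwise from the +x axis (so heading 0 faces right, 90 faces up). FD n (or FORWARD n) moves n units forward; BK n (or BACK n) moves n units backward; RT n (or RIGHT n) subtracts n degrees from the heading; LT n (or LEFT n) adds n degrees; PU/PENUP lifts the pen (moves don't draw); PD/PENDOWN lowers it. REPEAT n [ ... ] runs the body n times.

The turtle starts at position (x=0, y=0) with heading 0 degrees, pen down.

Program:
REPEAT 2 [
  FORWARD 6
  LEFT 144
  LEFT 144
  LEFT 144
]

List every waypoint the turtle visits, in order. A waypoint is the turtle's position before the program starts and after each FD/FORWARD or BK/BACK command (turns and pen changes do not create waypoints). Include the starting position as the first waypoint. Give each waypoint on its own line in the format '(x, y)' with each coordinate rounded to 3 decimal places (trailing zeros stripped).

Executing turtle program step by step:
Start: pos=(0,0), heading=0, pen down
REPEAT 2 [
  -- iteration 1/2 --
  FD 6: (0,0) -> (6,0) [heading=0, draw]
  LT 144: heading 0 -> 144
  LT 144: heading 144 -> 288
  LT 144: heading 288 -> 72
  -- iteration 2/2 --
  FD 6: (6,0) -> (7.854,5.706) [heading=72, draw]
  LT 144: heading 72 -> 216
  LT 144: heading 216 -> 0
  LT 144: heading 0 -> 144
]
Final: pos=(7.854,5.706), heading=144, 2 segment(s) drawn
Waypoints (3 total):
(0, 0)
(6, 0)
(7.854, 5.706)

Answer: (0, 0)
(6, 0)
(7.854, 5.706)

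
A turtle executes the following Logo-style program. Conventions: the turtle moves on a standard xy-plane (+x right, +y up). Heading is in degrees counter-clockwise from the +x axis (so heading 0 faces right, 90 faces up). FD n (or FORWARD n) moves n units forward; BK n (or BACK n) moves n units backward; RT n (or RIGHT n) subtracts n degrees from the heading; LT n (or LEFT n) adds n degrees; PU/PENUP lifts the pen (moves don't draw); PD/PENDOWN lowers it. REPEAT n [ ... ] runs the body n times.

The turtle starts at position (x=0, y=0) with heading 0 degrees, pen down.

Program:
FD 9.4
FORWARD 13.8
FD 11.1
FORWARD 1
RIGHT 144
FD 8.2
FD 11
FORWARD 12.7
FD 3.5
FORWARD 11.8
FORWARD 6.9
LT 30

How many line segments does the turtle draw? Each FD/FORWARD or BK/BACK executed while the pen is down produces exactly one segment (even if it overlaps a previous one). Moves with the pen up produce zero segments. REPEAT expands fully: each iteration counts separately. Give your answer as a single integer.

Answer: 10

Derivation:
Executing turtle program step by step:
Start: pos=(0,0), heading=0, pen down
FD 9.4: (0,0) -> (9.4,0) [heading=0, draw]
FD 13.8: (9.4,0) -> (23.2,0) [heading=0, draw]
FD 11.1: (23.2,0) -> (34.3,0) [heading=0, draw]
FD 1: (34.3,0) -> (35.3,0) [heading=0, draw]
RT 144: heading 0 -> 216
FD 8.2: (35.3,0) -> (28.666,-4.82) [heading=216, draw]
FD 11: (28.666,-4.82) -> (19.767,-11.285) [heading=216, draw]
FD 12.7: (19.767,-11.285) -> (9.492,-18.75) [heading=216, draw]
FD 3.5: (9.492,-18.75) -> (6.661,-20.808) [heading=216, draw]
FD 11.8: (6.661,-20.808) -> (-2.886,-27.743) [heading=216, draw]
FD 6.9: (-2.886,-27.743) -> (-8.468,-31.799) [heading=216, draw]
LT 30: heading 216 -> 246
Final: pos=(-8.468,-31.799), heading=246, 10 segment(s) drawn
Segments drawn: 10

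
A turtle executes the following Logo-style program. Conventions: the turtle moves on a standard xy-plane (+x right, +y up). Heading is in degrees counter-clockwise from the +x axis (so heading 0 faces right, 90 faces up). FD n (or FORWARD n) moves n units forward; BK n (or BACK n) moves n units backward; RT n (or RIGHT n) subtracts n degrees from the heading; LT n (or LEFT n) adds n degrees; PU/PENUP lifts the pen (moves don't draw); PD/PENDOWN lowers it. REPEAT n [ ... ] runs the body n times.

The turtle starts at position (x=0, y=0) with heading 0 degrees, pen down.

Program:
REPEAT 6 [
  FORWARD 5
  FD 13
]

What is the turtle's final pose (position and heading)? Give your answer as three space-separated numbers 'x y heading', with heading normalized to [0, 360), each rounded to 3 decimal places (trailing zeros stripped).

Executing turtle program step by step:
Start: pos=(0,0), heading=0, pen down
REPEAT 6 [
  -- iteration 1/6 --
  FD 5: (0,0) -> (5,0) [heading=0, draw]
  FD 13: (5,0) -> (18,0) [heading=0, draw]
  -- iteration 2/6 --
  FD 5: (18,0) -> (23,0) [heading=0, draw]
  FD 13: (23,0) -> (36,0) [heading=0, draw]
  -- iteration 3/6 --
  FD 5: (36,0) -> (41,0) [heading=0, draw]
  FD 13: (41,0) -> (54,0) [heading=0, draw]
  -- iteration 4/6 --
  FD 5: (54,0) -> (59,0) [heading=0, draw]
  FD 13: (59,0) -> (72,0) [heading=0, draw]
  -- iteration 5/6 --
  FD 5: (72,0) -> (77,0) [heading=0, draw]
  FD 13: (77,0) -> (90,0) [heading=0, draw]
  -- iteration 6/6 --
  FD 5: (90,0) -> (95,0) [heading=0, draw]
  FD 13: (95,0) -> (108,0) [heading=0, draw]
]
Final: pos=(108,0), heading=0, 12 segment(s) drawn

Answer: 108 0 0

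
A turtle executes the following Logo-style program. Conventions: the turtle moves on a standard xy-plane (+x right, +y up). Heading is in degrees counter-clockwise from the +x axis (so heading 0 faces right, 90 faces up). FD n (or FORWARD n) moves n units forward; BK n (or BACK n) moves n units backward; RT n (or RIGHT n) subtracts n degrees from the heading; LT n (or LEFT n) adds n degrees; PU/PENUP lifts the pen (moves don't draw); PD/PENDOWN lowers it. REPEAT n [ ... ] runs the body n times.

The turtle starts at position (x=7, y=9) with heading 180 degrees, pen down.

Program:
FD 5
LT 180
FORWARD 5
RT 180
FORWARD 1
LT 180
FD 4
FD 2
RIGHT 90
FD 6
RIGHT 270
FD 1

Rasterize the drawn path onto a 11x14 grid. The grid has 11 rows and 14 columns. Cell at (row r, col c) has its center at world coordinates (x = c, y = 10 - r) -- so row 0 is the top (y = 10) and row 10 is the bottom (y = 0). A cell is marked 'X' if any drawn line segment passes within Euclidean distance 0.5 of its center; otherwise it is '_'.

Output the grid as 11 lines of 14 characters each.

Answer: ______________
__XXXXXXXXXXX_
____________X_
____________X_
____________X_
____________X_
____________X_
____________XX
______________
______________
______________

Derivation:
Segment 0: (7,9) -> (2,9)
Segment 1: (2,9) -> (7,9)
Segment 2: (7,9) -> (6,9)
Segment 3: (6,9) -> (10,9)
Segment 4: (10,9) -> (12,9)
Segment 5: (12,9) -> (12,3)
Segment 6: (12,3) -> (13,3)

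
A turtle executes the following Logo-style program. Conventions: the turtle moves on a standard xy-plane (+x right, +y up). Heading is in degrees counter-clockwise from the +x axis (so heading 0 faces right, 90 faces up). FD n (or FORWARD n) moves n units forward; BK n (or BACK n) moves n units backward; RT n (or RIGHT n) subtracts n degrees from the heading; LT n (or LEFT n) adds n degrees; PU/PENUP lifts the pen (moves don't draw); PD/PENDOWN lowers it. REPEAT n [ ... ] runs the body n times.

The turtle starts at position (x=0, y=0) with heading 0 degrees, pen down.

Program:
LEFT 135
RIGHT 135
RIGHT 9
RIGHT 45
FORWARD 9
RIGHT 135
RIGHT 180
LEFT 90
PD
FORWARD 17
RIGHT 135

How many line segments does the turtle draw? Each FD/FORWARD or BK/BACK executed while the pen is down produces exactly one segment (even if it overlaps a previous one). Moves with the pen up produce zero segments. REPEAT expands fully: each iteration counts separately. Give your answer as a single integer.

Answer: 2

Derivation:
Executing turtle program step by step:
Start: pos=(0,0), heading=0, pen down
LT 135: heading 0 -> 135
RT 135: heading 135 -> 0
RT 9: heading 0 -> 351
RT 45: heading 351 -> 306
FD 9: (0,0) -> (5.29,-7.281) [heading=306, draw]
RT 135: heading 306 -> 171
RT 180: heading 171 -> 351
LT 90: heading 351 -> 81
PD: pen down
FD 17: (5.29,-7.281) -> (7.949,9.51) [heading=81, draw]
RT 135: heading 81 -> 306
Final: pos=(7.949,9.51), heading=306, 2 segment(s) drawn
Segments drawn: 2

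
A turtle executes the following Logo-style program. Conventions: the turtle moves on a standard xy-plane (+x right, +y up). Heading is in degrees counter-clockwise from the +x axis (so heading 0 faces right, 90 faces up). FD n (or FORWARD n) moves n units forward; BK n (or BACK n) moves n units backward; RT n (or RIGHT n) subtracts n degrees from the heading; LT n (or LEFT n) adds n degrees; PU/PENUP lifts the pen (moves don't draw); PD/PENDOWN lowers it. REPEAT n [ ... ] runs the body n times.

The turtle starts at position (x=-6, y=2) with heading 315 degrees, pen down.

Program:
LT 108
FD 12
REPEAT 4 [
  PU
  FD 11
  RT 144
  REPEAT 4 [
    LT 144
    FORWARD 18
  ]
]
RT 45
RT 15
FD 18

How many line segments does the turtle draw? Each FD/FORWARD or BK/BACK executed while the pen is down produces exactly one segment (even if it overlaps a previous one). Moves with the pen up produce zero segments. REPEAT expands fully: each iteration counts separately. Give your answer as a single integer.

Executing turtle program step by step:
Start: pos=(-6,2), heading=315, pen down
LT 108: heading 315 -> 63
FD 12: (-6,2) -> (-0.552,12.692) [heading=63, draw]
REPEAT 4 [
  -- iteration 1/4 --
  PU: pen up
  FD 11: (-0.552,12.692) -> (4.442,22.493) [heading=63, move]
  RT 144: heading 63 -> 279
  REPEAT 4 [
    -- iteration 1/4 --
    LT 144: heading 279 -> 63
    FD 18: (4.442,22.493) -> (12.614,38.531) [heading=63, move]
    -- iteration 2/4 --
    LT 144: heading 63 -> 207
    FD 18: (12.614,38.531) -> (-3.425,30.359) [heading=207, move]
    -- iteration 3/4 --
    LT 144: heading 207 -> 351
    FD 18: (-3.425,30.359) -> (14.354,27.544) [heading=351, move]
    -- iteration 4/4 --
    LT 144: heading 351 -> 135
    FD 18: (14.354,27.544) -> (1.626,40.272) [heading=135, move]
  ]
  -- iteration 2/4 --
  PU: pen up
  FD 11: (1.626,40.272) -> (-6.152,48.05) [heading=135, move]
  RT 144: heading 135 -> 351
  REPEAT 4 [
    -- iteration 1/4 --
    LT 144: heading 351 -> 135
    FD 18: (-6.152,48.05) -> (-18.88,60.778) [heading=135, move]
    -- iteration 2/4 --
    LT 144: heading 135 -> 279
    FD 18: (-18.88,60.778) -> (-16.064,42.999) [heading=279, move]
    -- iteration 3/4 --
    LT 144: heading 279 -> 63
    FD 18: (-16.064,42.999) -> (-7.892,59.037) [heading=63, move]
    -- iteration 4/4 --
    LT 144: heading 63 -> 207
    FD 18: (-7.892,59.037) -> (-23.931,50.866) [heading=207, move]
  ]
  -- iteration 3/4 --
  PU: pen up
  FD 11: (-23.931,50.866) -> (-33.732,45.872) [heading=207, move]
  RT 144: heading 207 -> 63
  REPEAT 4 [
    -- iteration 1/4 --
    LT 144: heading 63 -> 207
    FD 18: (-33.732,45.872) -> (-49.77,37.7) [heading=207, move]
    -- iteration 2/4 --
    LT 144: heading 207 -> 351
    FD 18: (-49.77,37.7) -> (-31.991,34.884) [heading=351, move]
    -- iteration 3/4 --
    LT 144: heading 351 -> 135
    FD 18: (-31.991,34.884) -> (-44.719,47.612) [heading=135, move]
    -- iteration 4/4 --
    LT 144: heading 135 -> 279
    FD 18: (-44.719,47.612) -> (-41.904,29.834) [heading=279, move]
  ]
  -- iteration 4/4 --
  PU: pen up
  FD 11: (-41.904,29.834) -> (-40.183,18.969) [heading=279, move]
  RT 144: heading 279 -> 135
  REPEAT 4 [
    -- iteration 1/4 --
    LT 144: heading 135 -> 279
    FD 18: (-40.183,18.969) -> (-37.367,1.191) [heading=279, move]
    -- iteration 2/4 --
    LT 144: heading 279 -> 63
    FD 18: (-37.367,1.191) -> (-29.195,17.229) [heading=63, move]
    -- iteration 3/4 --
    LT 144: heading 63 -> 207
    FD 18: (-29.195,17.229) -> (-45.233,9.057) [heading=207, move]
    -- iteration 4/4 --
    LT 144: heading 207 -> 351
    FD 18: (-45.233,9.057) -> (-27.455,6.241) [heading=351, move]
  ]
]
RT 45: heading 351 -> 306
RT 15: heading 306 -> 291
FD 18: (-27.455,6.241) -> (-21.004,-10.563) [heading=291, move]
Final: pos=(-21.004,-10.563), heading=291, 1 segment(s) drawn
Segments drawn: 1

Answer: 1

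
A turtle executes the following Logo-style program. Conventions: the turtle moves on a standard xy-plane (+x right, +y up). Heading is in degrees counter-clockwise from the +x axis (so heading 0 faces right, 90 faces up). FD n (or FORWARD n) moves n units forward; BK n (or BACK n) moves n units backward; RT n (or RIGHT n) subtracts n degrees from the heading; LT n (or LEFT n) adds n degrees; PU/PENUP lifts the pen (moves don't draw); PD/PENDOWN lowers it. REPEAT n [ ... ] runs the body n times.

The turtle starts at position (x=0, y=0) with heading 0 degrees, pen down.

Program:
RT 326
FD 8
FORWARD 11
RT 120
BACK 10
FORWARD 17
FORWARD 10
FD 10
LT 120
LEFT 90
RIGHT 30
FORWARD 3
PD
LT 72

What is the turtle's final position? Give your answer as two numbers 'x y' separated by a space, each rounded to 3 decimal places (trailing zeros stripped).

Executing turtle program step by step:
Start: pos=(0,0), heading=0, pen down
RT 326: heading 0 -> 34
FD 8: (0,0) -> (6.632,4.474) [heading=34, draw]
FD 11: (6.632,4.474) -> (15.752,10.625) [heading=34, draw]
RT 120: heading 34 -> 274
BK 10: (15.752,10.625) -> (15.054,20.6) [heading=274, draw]
FD 17: (15.054,20.6) -> (16.24,3.642) [heading=274, draw]
FD 10: (16.24,3.642) -> (16.938,-6.334) [heading=274, draw]
FD 10: (16.938,-6.334) -> (17.635,-16.31) [heading=274, draw]
LT 120: heading 274 -> 34
LT 90: heading 34 -> 124
RT 30: heading 124 -> 94
FD 3: (17.635,-16.31) -> (17.426,-13.317) [heading=94, draw]
PD: pen down
LT 72: heading 94 -> 166
Final: pos=(17.426,-13.317), heading=166, 7 segment(s) drawn

Answer: 17.426 -13.317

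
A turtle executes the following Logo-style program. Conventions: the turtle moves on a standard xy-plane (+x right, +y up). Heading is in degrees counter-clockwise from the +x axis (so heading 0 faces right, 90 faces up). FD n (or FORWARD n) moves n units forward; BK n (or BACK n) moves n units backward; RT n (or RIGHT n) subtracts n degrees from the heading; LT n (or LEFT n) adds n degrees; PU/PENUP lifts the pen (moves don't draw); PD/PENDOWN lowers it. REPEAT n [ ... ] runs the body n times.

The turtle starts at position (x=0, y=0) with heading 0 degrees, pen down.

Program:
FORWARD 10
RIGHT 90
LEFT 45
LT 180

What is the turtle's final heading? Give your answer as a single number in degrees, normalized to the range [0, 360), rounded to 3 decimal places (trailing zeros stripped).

Executing turtle program step by step:
Start: pos=(0,0), heading=0, pen down
FD 10: (0,0) -> (10,0) [heading=0, draw]
RT 90: heading 0 -> 270
LT 45: heading 270 -> 315
LT 180: heading 315 -> 135
Final: pos=(10,0), heading=135, 1 segment(s) drawn

Answer: 135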